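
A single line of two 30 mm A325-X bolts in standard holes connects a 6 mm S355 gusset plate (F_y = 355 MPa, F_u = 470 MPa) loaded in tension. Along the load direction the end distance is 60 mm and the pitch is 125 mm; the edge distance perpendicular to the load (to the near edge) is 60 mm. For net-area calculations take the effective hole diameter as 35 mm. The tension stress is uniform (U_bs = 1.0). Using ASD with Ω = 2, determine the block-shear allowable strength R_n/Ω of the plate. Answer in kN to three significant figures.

Shear plane L_v = 60 + 1·125 = 185 mm; A_gv = 185 × 6 = 1110 mm².
A_nv = (185 − 1.5·35) × 6 = 795 mm².
A_nt = (60 − 0.5·35) × 6 = 255 mm².
0.6 F_u A_nv = 224.2 kN; 0.6 F_y A_gv = 236.4 kN → shear rupture governs the shear term.
R_n = 224.2 + 1.0 × 470 × 255 / 1000 = 344 kN.
Allowable strength R_n/Ω = 344 / 2 = 172 kN.

172 kN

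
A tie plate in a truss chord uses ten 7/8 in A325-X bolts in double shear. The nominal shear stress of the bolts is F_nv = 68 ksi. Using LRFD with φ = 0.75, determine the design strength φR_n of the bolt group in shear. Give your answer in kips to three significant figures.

A_b = π × 0.875² / 4 = 0.6013 in².
R_n = F_nv · A_b · n · n_s = 68 × 0.6013 × 10 × 2 = 817.8 kips.
Design strength φR_n = 0.75 × 817.8 = 613 kips.

613 kips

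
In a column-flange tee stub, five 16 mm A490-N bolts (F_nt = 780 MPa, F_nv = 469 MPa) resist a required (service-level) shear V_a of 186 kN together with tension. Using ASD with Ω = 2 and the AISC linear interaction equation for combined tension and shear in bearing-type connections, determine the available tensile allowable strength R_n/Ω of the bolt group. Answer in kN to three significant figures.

200 kN

A_b = π·16²/4 = 201.1 mm²; f_rv = 186 × 1000 / (5 × 201.1) = 185 MPa.
F'_nt = 1.3 F_nt − (Ω F_nt / F_nv) f_rv = 1.3·780 − (2·780/469)·185 = 398.6 MPa, capped at F_nt → F'_nt = 398.6 MPa.
R_n = F'_nt · A_b · n = 398.6 × 201.1 × 5 / 1000 = 400.7 kN.
Allowable strength R_n/Ω = 400.7 / 2 = 200 kN.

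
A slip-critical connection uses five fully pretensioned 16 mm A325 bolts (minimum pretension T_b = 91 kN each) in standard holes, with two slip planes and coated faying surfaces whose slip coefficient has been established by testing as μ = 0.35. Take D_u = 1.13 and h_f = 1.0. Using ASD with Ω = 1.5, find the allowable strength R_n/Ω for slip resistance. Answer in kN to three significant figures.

R_n = μ · D_u · h_f · T_b · n_s · n_b = 0.35 × 1.13 × 1.0 × 91 × 2 × 5 = 359.9 kN.
Allowable strength R_n/Ω = 359.9 / 1.5 = 240 kN.

240 kN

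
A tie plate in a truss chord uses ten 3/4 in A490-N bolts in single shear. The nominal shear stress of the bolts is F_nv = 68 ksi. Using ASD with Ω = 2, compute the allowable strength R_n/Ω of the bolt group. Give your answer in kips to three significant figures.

150 kips

A_b = π × 0.75² / 4 = 0.4418 in².
R_n = F_nv · A_b · n · n_s = 68 × 0.4418 × 10 × 1 = 300.4 kips.
Allowable strength R_n/Ω = 300.4 / 2 = 150 kips.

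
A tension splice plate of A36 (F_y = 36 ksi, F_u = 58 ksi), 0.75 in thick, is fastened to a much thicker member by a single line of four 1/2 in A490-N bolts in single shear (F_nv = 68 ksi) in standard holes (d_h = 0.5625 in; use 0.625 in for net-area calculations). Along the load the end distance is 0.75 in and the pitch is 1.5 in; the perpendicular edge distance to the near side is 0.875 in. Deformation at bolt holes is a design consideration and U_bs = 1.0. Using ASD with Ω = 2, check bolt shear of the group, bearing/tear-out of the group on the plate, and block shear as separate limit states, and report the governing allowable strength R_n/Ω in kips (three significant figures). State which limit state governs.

26.7 kips (bolt shear governs)

Bolt shear: A_b = π·0.5²/4 = 0.1963 in²; R_n = 68 × 0.1963 × 4 × 1 = 53.41 kips → 53.41 / 2 = 26.7 kips.
Bearing: edge l_c = 0.4688, r_n = 24.47 kips; interior l_c = 0.9375, r_n = 48.94 kips; R_n = 24.47 + 3·48.94 = 171.3 kips → 85.6 kips.
Block shear: A_gv = 3.938, A_nv = 2.297, A_nt = 0.4219 in²; R_n = min(0.6F_uA_nv, 0.6F_yA_gv) + U_bs·F_u·A_nt = 104.4 kips → 52.2 kips.
Bolt shear governs: 26.7 kips.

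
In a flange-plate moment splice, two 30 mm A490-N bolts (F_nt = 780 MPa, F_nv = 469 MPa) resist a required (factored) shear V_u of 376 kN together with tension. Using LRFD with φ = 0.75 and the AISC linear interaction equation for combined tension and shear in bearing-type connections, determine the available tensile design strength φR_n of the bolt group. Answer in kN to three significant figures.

450 kN

A_b = π·30²/4 = 706.9 mm²; f_rv = 376 × 1000 / (2 × 706.9) = 266 MPa.
F'_nt = 1.3 F_nt − (F_nt / φF_nv) f_rv = 1.3·780 − (780/(0.75·469))·266 = 424.2 MPa, capped at F_nt → F'_nt = 424.2 MPa.
R_n = F'_nt · A_b · n = 424.2 × 706.9 × 2 / 1000 = 599.7 kN.
Design strength φR_n = 0.75 × 599.7 = 450 kN.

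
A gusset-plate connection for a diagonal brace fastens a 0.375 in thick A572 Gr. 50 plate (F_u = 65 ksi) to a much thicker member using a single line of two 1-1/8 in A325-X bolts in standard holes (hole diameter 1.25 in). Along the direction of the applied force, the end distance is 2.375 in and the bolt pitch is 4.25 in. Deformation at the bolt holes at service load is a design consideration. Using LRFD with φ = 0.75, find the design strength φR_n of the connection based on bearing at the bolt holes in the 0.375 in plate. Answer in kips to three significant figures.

87.8 kips

Per bolt r_n = 1.2 l_c t F_u ≤ 2.4 d t F_u; upper limit = 2.4 × 1.125 × 0.375 × 65 = 65.81 kips.
Edge bolt: l_c = 2.375 − 1.25/2 = 1.75 in → 1.2 × 1.75 × 0.375 × 65 = 51.19 → r_n = 51.19 kips.
Interior bolts: l_c = 4.25 − 1.25 = 3 in → 1.2 × 3 × 0.375 × 65 = 87.75 → r_n = 65.81 kips.
R_n = 1 × 51.19 + 1 × 65.81 = 117 kips.
Design strength φR_n = 0.75 × 117 = 87.8 kips.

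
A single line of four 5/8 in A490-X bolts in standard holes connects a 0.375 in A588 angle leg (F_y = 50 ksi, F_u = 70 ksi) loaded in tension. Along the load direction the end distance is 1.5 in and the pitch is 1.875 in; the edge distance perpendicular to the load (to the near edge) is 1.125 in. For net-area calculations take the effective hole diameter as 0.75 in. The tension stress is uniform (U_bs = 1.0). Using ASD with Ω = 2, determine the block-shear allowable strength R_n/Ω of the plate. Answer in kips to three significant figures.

45.3 kips

Shear plane L_v = 1.5 + 3·1.875 = 7.125 in; A_gv = 7.125 × 0.375 = 2.672 in².
A_nv = (7.125 − 3.5·0.75) × 0.375 = 1.688 in².
A_nt = (1.125 − 0.5·0.75) × 0.375 = 0.2812 in².
0.6 F_u A_nv = 70.88 kips; 0.6 F_y A_gv = 80.16 kips → shear rupture governs the shear term.
R_n = 70.88 + 1.0 × 70 × 0.2812 = 90.56 kips.
Allowable strength R_n/Ω = 90.56 / 2 = 45.3 kips.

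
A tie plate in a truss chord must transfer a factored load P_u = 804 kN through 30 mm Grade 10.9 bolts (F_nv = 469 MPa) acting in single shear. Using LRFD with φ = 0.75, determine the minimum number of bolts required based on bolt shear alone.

A_b = π·30²/4 = 706.9 mm².
Per-bolt design strength φR_n = 0.75 × 469 × 706.9 × 1 / 1000 = 248.6 kN.
n ≥ 804 / 248.6 = 3.234 → use 4 bolts.

4 bolts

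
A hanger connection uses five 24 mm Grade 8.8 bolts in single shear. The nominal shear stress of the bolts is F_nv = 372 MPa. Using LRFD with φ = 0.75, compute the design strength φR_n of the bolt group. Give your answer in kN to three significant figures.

A_b = π × 24² / 4 = 452.4 mm².
R_n = F_nv · A_b · n · n_s = 372 × 452.4 × 5 × 1 / 1000 = 841.4 kN.
Design strength φR_n = 0.75 × 841.4 = 631 kN.

631 kN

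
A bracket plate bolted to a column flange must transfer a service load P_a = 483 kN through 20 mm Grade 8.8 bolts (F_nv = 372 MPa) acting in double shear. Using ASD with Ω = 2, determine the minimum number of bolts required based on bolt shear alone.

5 bolts

A_b = π·20²/4 = 314.2 mm².
Per-bolt allowable strength R_n/Ω = 372 × 314.2 × 2 / 1000 / 2 = 116.9 kN.
n ≥ 483 / 116.9 = 4.133 → use 5 bolts.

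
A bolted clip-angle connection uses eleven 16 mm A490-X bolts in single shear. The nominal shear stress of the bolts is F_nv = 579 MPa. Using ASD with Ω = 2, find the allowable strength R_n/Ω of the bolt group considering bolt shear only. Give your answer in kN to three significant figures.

640 kN

A_b = π × 16² / 4 = 201.1 mm².
R_n = F_nv · A_b · n · n_s = 579 × 201.1 × 11 × 1 / 1000 = 1281 kN.
Allowable strength R_n/Ω = 1281 / 2 = 640 kN.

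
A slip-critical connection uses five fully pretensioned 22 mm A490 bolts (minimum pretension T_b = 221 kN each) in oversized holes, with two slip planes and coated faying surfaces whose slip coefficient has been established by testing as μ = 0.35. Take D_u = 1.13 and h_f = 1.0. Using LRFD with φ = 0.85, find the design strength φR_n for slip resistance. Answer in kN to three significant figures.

743 kN

R_n = μ · D_u · h_f · T_b · n_s · n_b = 0.35 × 1.13 × 1.0 × 221 × 2 × 5 = 874.1 kN.
Design strength φR_n = 0.85 × 874.1 = 743 kN.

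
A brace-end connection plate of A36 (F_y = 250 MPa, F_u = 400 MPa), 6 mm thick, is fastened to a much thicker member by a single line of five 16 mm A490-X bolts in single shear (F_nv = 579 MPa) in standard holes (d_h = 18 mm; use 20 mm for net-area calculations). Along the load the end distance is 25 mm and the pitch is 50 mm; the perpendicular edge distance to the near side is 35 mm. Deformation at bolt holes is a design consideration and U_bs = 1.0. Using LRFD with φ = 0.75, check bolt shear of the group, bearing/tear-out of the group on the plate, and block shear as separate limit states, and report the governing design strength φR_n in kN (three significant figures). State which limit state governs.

Bolt shear: A_b = π·16²/4 = 201.1 mm²; R_n = 579 × 201.1 × 5 × 1 / 1000 = 582.1 kN → 0.75 × 582.1 = 437 kN.
Bearing: edge l_c = 16, r_n = 46.08 kN; interior l_c = 32, r_n = 92.16 kN; R_n = 46.08 + 4·92.16 = 414.7 kN → 311 kN.
Block shear: A_gv = 1350, A_nv = 810, A_nt = 150 mm²; R_n = min(0.6F_uA_nv, 0.6F_yA_gv) + U_bs·F_u·A_nt = 254.4 kN → 191 kN.
Block shear governs: 191 kN.

191 kN (block shear governs)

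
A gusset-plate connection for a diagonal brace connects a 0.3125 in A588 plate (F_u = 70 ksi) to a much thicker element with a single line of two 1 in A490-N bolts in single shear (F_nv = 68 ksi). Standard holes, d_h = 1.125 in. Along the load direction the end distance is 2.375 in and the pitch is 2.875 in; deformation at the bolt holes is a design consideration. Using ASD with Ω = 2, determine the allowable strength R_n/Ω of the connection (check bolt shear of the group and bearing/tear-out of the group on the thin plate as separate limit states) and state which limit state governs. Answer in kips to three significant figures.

Bolt shear: A_b = π·1²/4 = 0.7854 in²; R_n = 68 × 0.7854 × 2 × 1 = 106.8 kips → 106.8 / 2 = 53.4 kips.
Bearing (1.2 l_c t F_u ≤ 2.4 d t F_u): upper limit = 2.4·1·0.3125·70 = 52.5 kips.
  Edge l_c = 2.375 − 1.125/2 = 1.812 → r_n = 47.58 kips; interior l_c = 2.875 − 1.125 = 1.75 → r_n = 45.94 kips.
  R_n,bearing = 1·47.58 + 1·45.94 = 93.52 kips → 93.52 / 2 = 46.8 kips.
Bearing governs: 46.8 kips.

46.8 kips (bearing governs)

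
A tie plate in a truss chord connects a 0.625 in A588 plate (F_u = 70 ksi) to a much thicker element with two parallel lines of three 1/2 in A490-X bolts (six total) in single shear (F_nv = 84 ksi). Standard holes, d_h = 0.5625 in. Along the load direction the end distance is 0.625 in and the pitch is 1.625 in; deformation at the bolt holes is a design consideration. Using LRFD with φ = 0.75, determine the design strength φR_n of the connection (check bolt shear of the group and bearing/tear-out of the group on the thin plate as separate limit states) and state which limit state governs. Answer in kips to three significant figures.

74.2 kips (bolt shear governs)

Bolt shear: A_b = π·0.5²/4 = 0.1963 in²; R_n = 84 × 0.1963 × 6 × 1 = 98.96 kips → 0.75 × 98.96 = 74.2 kips.
Bearing (1.2 l_c t F_u ≤ 2.4 d t F_u): upper limit = 2.4·0.5·0.625·70 = 52.5 kips.
  Edge l_c = 0.625 − 0.5625/2 = 0.3438 → r_n = 18.05 kips; interior l_c = 1.625 − 0.5625 = 1.062 → r_n = 52.5 kips.
  R_n,bearing = 2·18.05 + 4·52.5 = 246.1 kips → 0.75 × 246.1 = 185 kips.
Bolt shear governs: 74.2 kips.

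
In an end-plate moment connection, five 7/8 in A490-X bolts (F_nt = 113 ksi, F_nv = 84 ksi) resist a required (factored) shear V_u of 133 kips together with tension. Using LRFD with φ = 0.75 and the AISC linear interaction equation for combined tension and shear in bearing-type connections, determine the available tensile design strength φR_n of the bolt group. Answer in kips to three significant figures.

152 kips

A_b = π·0.875²/4 = 0.6013 in²; f_rv = 133 / (5 × 0.6013) = 44.24 ksi.
F'_nt = 1.3 F_nt − (F_nt / φF_nv) f_rv = 1.3·113 − (113/(0.75·84))·44.24 = 67.56 ksi, capped at F_nt → F'_nt = 67.56 ksi.
R_n = F'_nt · A_b · n = 67.56 × 0.6013 × 5 = 203.1 kips.
Design strength φR_n = 0.75 × 203.1 = 152 kips.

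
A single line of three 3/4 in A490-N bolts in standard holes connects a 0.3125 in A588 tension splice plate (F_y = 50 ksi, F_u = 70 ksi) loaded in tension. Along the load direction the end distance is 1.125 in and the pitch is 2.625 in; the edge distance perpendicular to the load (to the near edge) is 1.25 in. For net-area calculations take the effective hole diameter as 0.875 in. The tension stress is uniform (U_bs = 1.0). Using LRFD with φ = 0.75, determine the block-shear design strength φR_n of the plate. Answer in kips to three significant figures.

Shear plane L_v = 1.125 + 2·2.625 = 6.375 in; A_gv = 6.375 × 0.3125 = 1.992 in².
A_nv = (6.375 − 2.5·0.875) × 0.3125 = 1.309 in².
A_nt = (1.25 − 0.5·0.875) × 0.3125 = 0.2539 in².
0.6 F_u A_nv = 54.96 kips; 0.6 F_y A_gv = 59.77 kips → shear rupture governs the shear term.
R_n = 54.96 + 1.0 × 70 × 0.2539 = 72.73 kips.
Design strength φR_n = 0.75 × 72.73 = 54.6 kips.

54.6 kips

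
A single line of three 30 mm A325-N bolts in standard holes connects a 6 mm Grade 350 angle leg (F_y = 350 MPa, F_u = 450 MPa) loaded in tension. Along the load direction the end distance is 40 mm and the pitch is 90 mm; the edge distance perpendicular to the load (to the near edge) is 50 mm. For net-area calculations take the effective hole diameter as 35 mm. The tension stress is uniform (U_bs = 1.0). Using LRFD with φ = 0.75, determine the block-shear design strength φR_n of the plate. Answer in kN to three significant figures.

227 kN

Shear plane L_v = 40 + 2·90 = 220 mm; A_gv = 220 × 6 = 1320 mm².
A_nv = (220 − 2.5·35) × 6 = 795 mm².
A_nt = (50 − 0.5·35) × 6 = 195 mm².
0.6 F_u A_nv = 214.7 kN; 0.6 F_y A_gv = 277.2 kN → shear rupture governs the shear term.
R_n = 214.7 + 1.0 × 450 × 195 / 1000 = 302.4 kN.
Design strength φR_n = 0.75 × 302.4 = 227 kN.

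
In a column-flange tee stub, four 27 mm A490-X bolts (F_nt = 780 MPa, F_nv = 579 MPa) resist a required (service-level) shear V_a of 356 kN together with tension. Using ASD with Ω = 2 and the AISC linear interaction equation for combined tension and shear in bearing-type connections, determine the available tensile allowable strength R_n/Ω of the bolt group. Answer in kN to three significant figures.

682 kN

A_b = π·27²/4 = 572.6 mm²; f_rv = 356 × 1000 / (4 × 572.6) = 155.4 MPa.
F'_nt = 1.3 F_nt − (Ω F_nt / F_nv) f_rv = 1.3·780 − (2·780/579)·155.4 = 595.2 MPa, capped at F_nt → F'_nt = 595.2 MPa.
R_n = F'_nt · A_b · n = 595.2 × 572.6 × 4 / 1000 = 1363 kN.
Allowable strength R_n/Ω = 1363 / 2 = 682 kN.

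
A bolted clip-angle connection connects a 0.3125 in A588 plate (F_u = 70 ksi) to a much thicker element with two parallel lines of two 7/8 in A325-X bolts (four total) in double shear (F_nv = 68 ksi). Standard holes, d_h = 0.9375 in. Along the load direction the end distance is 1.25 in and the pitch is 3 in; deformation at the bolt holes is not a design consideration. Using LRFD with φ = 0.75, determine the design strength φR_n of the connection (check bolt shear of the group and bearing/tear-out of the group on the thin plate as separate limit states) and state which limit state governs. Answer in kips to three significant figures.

125 kips (bearing governs)

Bolt shear: A_b = π·0.875²/4 = 0.6013 in²; R_n = 68 × 0.6013 × 4 × 2 = 327.1 kips → 0.75 × 327.1 = 245 kips.
Bearing (1.5 l_c t F_u ≤ 3.0 d t F_u): upper limit = 3.0·0.875·0.3125·70 = 57.42 kips.
  Edge l_c = 1.25 − 0.9375/2 = 0.7812 → r_n = 25.63 kips; interior l_c = 3 − 0.9375 = 2.062 → r_n = 57.42 kips.
  R_n,bearing = 2·25.63 + 2·57.42 = 166.1 kips → 0.75 × 166.1 = 125 kips.
Bearing governs: 125 kips.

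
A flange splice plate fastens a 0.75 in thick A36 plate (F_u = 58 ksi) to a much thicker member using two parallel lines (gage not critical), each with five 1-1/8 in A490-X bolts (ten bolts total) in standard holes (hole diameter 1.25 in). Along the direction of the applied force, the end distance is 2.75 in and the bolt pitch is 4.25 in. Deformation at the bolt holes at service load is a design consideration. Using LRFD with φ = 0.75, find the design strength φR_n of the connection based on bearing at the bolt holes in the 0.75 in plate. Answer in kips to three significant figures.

Per bolt r_n = 1.2 l_c t F_u ≤ 2.4 d t F_u; upper limit = 2.4 × 1.125 × 0.75 × 58 = 117.4 kips.
Edge bolt: l_c = 2.75 − 1.25/2 = 2.125 in → 1.2 × 2.125 × 0.75 × 58 = 110.9 → r_n = 110.9 kips.
Interior bolts: l_c = 4.25 − 1.25 = 3 in → 1.2 × 3 × 0.75 × 58 = 156.6 → r_n = 117.4 kips.
R_n = 2 × 110.9 + 8 × 117.4 = 1161 kips.
Design strength φR_n = 0.75 × 1161 = 871 kips.

871 kips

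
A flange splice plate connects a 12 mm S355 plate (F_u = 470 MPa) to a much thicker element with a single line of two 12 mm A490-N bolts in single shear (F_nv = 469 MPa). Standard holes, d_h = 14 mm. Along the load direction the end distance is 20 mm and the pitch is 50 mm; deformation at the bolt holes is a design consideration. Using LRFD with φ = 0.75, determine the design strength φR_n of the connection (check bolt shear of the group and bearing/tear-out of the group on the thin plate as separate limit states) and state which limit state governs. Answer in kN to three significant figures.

79.6 kN (bolt shear governs)

Bolt shear: A_b = π·12²/4 = 113.1 mm²; R_n = 469 × 113.1 × 2 × 1 / 1000 = 106.1 kN → 0.75 × 106.1 = 79.6 kN.
Bearing (1.2 l_c t F_u ≤ 2.4 d t F_u): upper limit = 2.4·12·12·470 / 1000 = 162.4 kN.
  Edge l_c = 20 − 14/2 = 13 → r_n = 87.98 kN; interior l_c = 50 − 14 = 36 → r_n = 162.4 kN.
  R_n,bearing = 1·87.98 + 1·162.4 = 250.4 kN → 0.75 × 250.4 = 188 kN.
Bolt shear governs: 79.6 kN.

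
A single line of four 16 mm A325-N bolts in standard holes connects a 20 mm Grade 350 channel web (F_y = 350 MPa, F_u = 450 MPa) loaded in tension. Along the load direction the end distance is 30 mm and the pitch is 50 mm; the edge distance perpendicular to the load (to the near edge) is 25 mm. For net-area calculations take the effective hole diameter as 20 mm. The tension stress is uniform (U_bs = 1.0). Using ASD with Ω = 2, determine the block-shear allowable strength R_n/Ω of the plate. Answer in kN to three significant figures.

Shear plane L_v = 30 + 3·50 = 180 mm; A_gv = 180 × 20 = 3600 mm².
A_nv = (180 − 3.5·20) × 20 = 2200 mm².
A_nt = (25 − 0.5·20) × 20 = 300 mm².
0.6 F_u A_nv = 594 kN; 0.6 F_y A_gv = 756 kN → shear rupture governs the shear term.
R_n = 594 + 1.0 × 450 × 300 / 1000 = 729 kN.
Allowable strength R_n/Ω = 729 / 2 = 364 kN.

364 kN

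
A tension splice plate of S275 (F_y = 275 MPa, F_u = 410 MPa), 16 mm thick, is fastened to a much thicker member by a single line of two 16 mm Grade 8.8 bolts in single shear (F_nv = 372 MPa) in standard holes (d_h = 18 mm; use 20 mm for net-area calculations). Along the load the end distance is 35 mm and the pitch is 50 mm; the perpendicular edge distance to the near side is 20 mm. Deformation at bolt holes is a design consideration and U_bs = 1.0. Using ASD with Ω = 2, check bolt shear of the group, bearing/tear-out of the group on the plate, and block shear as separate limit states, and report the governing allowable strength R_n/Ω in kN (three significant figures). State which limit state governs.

74.8 kN (bolt shear governs)

Bolt shear: A_b = π·16²/4 = 201.1 mm²; R_n = 372 × 201.1 × 2 × 1 / 1000 = 149.6 kN → 149.6 / 2 = 74.8 kN.
Bearing: edge l_c = 26, r_n = 204.7 kN; interior l_c = 32, r_n = 251.9 kN; R_n = 204.7 + 1·251.9 = 456.6 kN → 228 kN.
Block shear: A_gv = 1360, A_nv = 880, A_nt = 160 mm²; R_n = min(0.6F_uA_nv, 0.6F_yA_gv) + U_bs·F_u·A_nt = 282.1 kN → 141 kN.
Bolt shear governs: 74.8 kN.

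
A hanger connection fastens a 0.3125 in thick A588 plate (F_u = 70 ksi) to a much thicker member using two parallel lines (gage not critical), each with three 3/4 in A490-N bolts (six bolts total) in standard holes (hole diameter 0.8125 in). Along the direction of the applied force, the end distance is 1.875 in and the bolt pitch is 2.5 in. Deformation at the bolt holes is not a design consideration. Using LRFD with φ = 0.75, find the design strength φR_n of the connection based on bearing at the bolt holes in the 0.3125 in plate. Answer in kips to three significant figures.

Per bolt r_n = 1.5 l_c t F_u ≤ 3.0 d t F_u; upper limit = 3.0 × 0.75 × 0.3125 × 70 = 49.22 kips.
Edge bolt: l_c = 1.875 − 0.8125/2 = 1.469 in → 1.5 × 1.469 × 0.3125 × 70 = 48.19 → r_n = 48.19 kips.
Interior bolts: l_c = 2.5 − 0.8125 = 1.688 in → 1.5 × 1.688 × 0.3125 × 70 = 55.37 → r_n = 49.22 kips.
R_n = 2 × 48.19 + 4 × 49.22 = 293.3 kips.
Design strength φR_n = 0.75 × 293.3 = 220 kips.

220 kips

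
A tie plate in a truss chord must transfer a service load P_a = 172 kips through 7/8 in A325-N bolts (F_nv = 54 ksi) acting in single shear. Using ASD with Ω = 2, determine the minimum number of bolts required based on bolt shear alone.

A_b = π·0.875²/4 = 0.6013 in².
Per-bolt allowable strength R_n/Ω = 54 × 0.6013 × 1 / 2 = 16.24 kips.
n ≥ 172 / 16.24 = 10.59 → use 11 bolts.

11 bolts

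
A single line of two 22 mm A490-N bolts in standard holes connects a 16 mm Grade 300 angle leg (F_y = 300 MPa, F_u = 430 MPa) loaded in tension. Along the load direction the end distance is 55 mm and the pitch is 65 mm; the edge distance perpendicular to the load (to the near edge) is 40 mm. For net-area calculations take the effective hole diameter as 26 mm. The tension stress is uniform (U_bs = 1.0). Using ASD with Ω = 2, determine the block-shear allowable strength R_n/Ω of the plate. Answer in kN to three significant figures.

Shear plane L_v = 55 + 1·65 = 120 mm; A_gv = 120 × 16 = 1920 mm².
A_nv = (120 − 1.5·26) × 16 = 1296 mm².
A_nt = (40 − 0.5·26) × 16 = 432 mm².
0.6 F_u A_nv = 334.4 kN; 0.6 F_y A_gv = 345.6 kN → shear rupture governs the shear term.
R_n = 334.4 + 1.0 × 430 × 432 / 1000 = 520.1 kN.
Allowable strength R_n/Ω = 520.1 / 2 = 260 kN.

260 kN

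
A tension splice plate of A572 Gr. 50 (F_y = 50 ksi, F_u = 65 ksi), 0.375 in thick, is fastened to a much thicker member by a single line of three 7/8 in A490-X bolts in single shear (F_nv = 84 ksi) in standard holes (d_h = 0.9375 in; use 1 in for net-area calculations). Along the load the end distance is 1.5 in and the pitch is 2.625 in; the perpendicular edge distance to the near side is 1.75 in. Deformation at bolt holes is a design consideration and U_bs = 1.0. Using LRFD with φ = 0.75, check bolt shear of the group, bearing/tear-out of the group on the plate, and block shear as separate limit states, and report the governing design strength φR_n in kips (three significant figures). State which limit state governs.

Bolt shear: A_b = π·0.875²/4 = 0.6013 in²; R_n = 84 × 0.6013 × 3 × 1 = 151.5 kips → 0.75 × 151.5 = 114 kips.
Bearing: edge l_c = 1.031, r_n = 30.16 kips; interior l_c = 1.688, r_n = 49.36 kips; R_n = 30.16 + 2·49.36 = 128.9 kips → 96.7 kips.
Block shear: A_gv = 2.531, A_nv = 1.594, A_nt = 0.4688 in²; R_n = min(0.6F_uA_nv, 0.6F_yA_gv) + U_bs·F_u·A_nt = 92.62 kips → 69.5 kips.
Block shear governs: 69.5 kips.

69.5 kips (block shear governs)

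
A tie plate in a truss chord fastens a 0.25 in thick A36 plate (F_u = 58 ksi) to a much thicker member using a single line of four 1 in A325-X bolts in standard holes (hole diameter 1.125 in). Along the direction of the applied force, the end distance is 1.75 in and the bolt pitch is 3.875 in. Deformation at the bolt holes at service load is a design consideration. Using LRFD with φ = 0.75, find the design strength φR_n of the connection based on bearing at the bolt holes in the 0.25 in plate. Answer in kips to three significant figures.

93.8 kips

Per bolt r_n = 1.2 l_c t F_u ≤ 2.4 d t F_u; upper limit = 2.4 × 1 × 0.25 × 58 = 34.8 kips.
Edge bolt: l_c = 1.75 − 1.125/2 = 1.188 in → 1.2 × 1.188 × 0.25 × 58 = 20.66 → r_n = 20.66 kips.
Interior bolts: l_c = 3.875 − 1.125 = 2.75 in → 1.2 × 2.75 × 0.25 × 58 = 47.85 → r_n = 34.8 kips.
R_n = 1 × 20.66 + 3 × 34.8 = 125.1 kips.
Design strength φR_n = 0.75 × 125.1 = 93.8 kips.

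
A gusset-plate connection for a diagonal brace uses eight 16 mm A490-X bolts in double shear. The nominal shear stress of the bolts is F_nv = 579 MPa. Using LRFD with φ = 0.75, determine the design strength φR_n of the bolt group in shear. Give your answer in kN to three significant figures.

A_b = π × 16² / 4 = 201.1 mm².
R_n = F_nv · A_b · n · n_s = 579 × 201.1 × 8 × 2 / 1000 = 1863 kN.
Design strength φR_n = 0.75 × 1863 = 1400 kN.

1400 kN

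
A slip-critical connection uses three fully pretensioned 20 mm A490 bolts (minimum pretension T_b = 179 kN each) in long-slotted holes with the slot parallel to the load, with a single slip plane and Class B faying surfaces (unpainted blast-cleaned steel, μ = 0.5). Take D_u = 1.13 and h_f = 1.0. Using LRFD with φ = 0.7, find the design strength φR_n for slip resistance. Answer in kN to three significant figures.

212 kN

R_n = μ · D_u · h_f · T_b · n_s · n_b = 0.5 × 1.13 × 1.0 × 179 × 1 × 3 = 303.4 kN.
Design strength φR_n = 0.7 × 303.4 = 212 kN.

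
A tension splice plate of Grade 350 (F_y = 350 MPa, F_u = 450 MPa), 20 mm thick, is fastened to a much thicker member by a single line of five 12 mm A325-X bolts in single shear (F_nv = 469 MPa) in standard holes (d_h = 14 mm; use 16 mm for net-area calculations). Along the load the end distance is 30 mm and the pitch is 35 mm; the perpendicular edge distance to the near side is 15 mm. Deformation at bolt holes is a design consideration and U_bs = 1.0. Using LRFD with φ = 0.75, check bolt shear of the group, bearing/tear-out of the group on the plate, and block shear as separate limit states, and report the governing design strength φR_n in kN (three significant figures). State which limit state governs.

Bolt shear: A_b = π·12²/4 = 113.1 mm²; R_n = 469 × 113.1 × 5 × 1 / 1000 = 265.2 kN → 0.75 × 265.2 = 199 kN.
Bearing: edge l_c = 23, r_n = 248.4 kN; interior l_c = 21, r_n = 226.8 kN; R_n = 248.4 + 4·226.8 = 1156 kN → 867 kN.
Block shear: A_gv = 3400, A_nv = 1960, A_nt = 140 mm²; R_n = min(0.6F_uA_nv, 0.6F_yA_gv) + U_bs·F_u·A_nt = 592.2 kN → 444 kN.
Bolt shear governs: 199 kN.

199 kN (bolt shear governs)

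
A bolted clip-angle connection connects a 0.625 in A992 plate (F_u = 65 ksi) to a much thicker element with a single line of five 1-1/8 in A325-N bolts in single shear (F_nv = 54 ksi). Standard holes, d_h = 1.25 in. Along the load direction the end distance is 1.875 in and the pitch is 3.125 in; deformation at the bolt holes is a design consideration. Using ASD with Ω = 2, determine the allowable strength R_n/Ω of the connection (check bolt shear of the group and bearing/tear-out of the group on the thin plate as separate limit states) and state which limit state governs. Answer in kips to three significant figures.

Bolt shear: A_b = π·1.125²/4 = 0.994 in²; R_n = 54 × 0.994 × 5 × 1 = 268.4 kips → 268.4 / 2 = 134 kips.
Bearing (1.2 l_c t F_u ≤ 2.4 d t F_u): upper limit = 2.4·1.125·0.625·65 = 109.7 kips.
  Edge l_c = 1.875 − 1.25/2 = 1.25 → r_n = 60.94 kips; interior l_c = 3.125 − 1.25 = 1.875 → r_n = 91.41 kips.
  R_n,bearing = 1·60.94 + 4·91.41 = 426.6 kips → 426.6 / 2 = 213 kips.
Bolt shear governs: 134 kips.

134 kips (bolt shear governs)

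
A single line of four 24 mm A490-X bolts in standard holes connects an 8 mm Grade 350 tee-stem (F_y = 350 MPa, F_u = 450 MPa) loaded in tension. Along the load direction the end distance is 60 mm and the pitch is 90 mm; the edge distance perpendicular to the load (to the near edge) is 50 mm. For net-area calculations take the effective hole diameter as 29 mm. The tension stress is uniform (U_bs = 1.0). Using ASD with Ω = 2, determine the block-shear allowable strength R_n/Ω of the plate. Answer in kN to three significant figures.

Shear plane L_v = 60 + 3·90 = 330 mm; A_gv = 330 × 8 = 2640 mm².
A_nv = (330 − 3.5·29) × 8 = 1828 mm².
A_nt = (50 − 0.5·29) × 8 = 284 mm².
0.6 F_u A_nv = 493.6 kN; 0.6 F_y A_gv = 554.4 kN → shear rupture governs the shear term.
R_n = 493.6 + 1.0 × 450 × 284 / 1000 = 621.4 kN.
Allowable strength R_n/Ω = 621.4 / 2 = 311 kN.

311 kN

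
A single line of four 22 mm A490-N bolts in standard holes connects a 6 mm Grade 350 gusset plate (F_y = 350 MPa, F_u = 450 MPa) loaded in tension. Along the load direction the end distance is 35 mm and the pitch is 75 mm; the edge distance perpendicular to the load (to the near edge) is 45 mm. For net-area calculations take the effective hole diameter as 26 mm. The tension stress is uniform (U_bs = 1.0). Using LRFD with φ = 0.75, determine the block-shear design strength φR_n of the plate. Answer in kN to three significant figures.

270 kN

Shear plane L_v = 35 + 3·75 = 260 mm; A_gv = 260 × 6 = 1560 mm².
A_nv = (260 − 3.5·26) × 6 = 1014 mm².
A_nt = (45 − 0.5·26) × 6 = 192 mm².
0.6 F_u A_nv = 273.8 kN; 0.6 F_y A_gv = 327.6 kN → shear rupture governs the shear term.
R_n = 273.8 + 1.0 × 450 × 192 / 1000 = 360.2 kN.
Design strength φR_n = 0.75 × 360.2 = 270 kN.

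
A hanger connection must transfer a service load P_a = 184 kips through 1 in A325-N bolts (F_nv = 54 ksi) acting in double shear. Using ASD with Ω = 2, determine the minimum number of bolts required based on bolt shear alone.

A_b = π·1²/4 = 0.7854 in².
Per-bolt allowable strength R_n/Ω = 54 × 0.7854 × 2 / 2 = 42.41 kips.
n ≥ 184 / 42.41 = 4.338 → use 5 bolts.

5 bolts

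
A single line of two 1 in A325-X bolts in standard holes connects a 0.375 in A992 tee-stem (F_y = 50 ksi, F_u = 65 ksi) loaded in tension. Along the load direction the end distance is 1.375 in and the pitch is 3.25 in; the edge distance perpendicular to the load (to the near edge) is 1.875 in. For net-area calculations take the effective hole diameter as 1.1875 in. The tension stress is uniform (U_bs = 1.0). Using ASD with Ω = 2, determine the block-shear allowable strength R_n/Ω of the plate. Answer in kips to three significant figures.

36.4 kips

Shear plane L_v = 1.375 + 1·3.25 = 4.625 in; A_gv = 4.625 × 0.375 = 1.734 in².
A_nv = (4.625 − 1.5·1.1875) × 0.375 = 1.066 in².
A_nt = (1.875 − 0.5·1.1875) × 0.375 = 0.4805 in².
0.6 F_u A_nv = 41.59 kips; 0.6 F_y A_gv = 52.03 kips → shear rupture governs the shear term.
R_n = 41.59 + 1.0 × 65 × 0.4805 = 72.82 kips.
Allowable strength R_n/Ω = 72.82 / 2 = 36.4 kips.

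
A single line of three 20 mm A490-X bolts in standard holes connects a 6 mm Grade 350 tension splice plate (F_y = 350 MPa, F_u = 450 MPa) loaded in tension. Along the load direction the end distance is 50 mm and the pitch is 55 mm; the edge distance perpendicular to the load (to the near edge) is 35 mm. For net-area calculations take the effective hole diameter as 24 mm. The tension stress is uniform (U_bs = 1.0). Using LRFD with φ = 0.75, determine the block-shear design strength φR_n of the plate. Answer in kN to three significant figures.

Shear plane L_v = 50 + 2·55 = 160 mm; A_gv = 160 × 6 = 960 mm².
A_nv = (160 − 2.5·24) × 6 = 600 mm².
A_nt = (35 − 0.5·24) × 6 = 138 mm².
0.6 F_u A_nv = 162 kN; 0.6 F_y A_gv = 201.6 kN → shear rupture governs the shear term.
R_n = 162 + 1.0 × 450 × 138 / 1000 = 224.1 kN.
Design strength φR_n = 0.75 × 224.1 = 168 kN.

168 kN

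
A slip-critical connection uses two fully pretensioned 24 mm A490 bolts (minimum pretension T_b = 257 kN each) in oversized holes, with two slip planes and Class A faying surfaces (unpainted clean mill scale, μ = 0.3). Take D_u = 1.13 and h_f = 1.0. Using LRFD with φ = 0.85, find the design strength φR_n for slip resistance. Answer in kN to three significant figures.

R_n = μ · D_u · h_f · T_b · n_s · n_b = 0.3 × 1.13 × 1.0 × 257 × 2 × 2 = 348.5 kN.
Design strength φR_n = 0.85 × 348.5 = 296 kN.

296 kN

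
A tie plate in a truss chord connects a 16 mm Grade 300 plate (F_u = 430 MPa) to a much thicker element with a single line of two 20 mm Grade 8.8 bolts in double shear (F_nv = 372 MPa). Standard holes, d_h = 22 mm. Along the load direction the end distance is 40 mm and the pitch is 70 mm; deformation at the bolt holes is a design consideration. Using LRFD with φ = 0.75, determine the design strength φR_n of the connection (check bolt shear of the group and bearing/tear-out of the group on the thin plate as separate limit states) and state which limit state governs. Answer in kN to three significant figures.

351 kN (bolt shear governs)

Bolt shear: A_b = π·20²/4 = 314.2 mm²; R_n = 372 × 314.2 × 2 × 2 / 1000 = 467.5 kN → 0.75 × 467.5 = 351 kN.
Bearing (1.2 l_c t F_u ≤ 2.4 d t F_u): upper limit = 2.4·20·16·430 / 1000 = 330.2 kN.
  Edge l_c = 40 − 22/2 = 29 → r_n = 239.4 kN; interior l_c = 70 − 22 = 48 → r_n = 330.2 kN.
  R_n,bearing = 1·239.4 + 1·330.2 = 569.7 kN → 0.75 × 569.7 = 427 kN.
Bolt shear governs: 351 kN.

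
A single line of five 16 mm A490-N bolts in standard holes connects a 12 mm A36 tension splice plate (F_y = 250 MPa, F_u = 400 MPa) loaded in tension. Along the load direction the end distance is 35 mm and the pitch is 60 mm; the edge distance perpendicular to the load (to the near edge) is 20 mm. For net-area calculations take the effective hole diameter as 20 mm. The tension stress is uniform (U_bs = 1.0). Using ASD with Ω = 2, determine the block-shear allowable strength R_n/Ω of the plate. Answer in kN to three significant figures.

Shear plane L_v = 35 + 4·60 = 275 mm; A_gv = 275 × 12 = 3300 mm².
A_nv = (275 − 4.5·20) × 12 = 2220 mm².
A_nt = (20 − 0.5·20) × 12 = 120 mm².
0.6 F_u A_nv = 532.8 kN; 0.6 F_y A_gv = 495 kN → shear yielding governs the shear term.
R_n = 495 + 1.0 × 400 × 120 / 1000 = 543 kN.
Allowable strength R_n/Ω = 543 / 2 = 272 kN.

272 kN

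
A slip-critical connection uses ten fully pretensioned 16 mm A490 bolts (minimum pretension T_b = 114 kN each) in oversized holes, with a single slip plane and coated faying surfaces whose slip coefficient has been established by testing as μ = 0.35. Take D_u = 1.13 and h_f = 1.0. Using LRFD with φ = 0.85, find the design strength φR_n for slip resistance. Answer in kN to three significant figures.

R_n = μ · D_u · h_f · T_b · n_s · n_b = 0.35 × 1.13 × 1.0 × 114 × 1 × 10 = 450.9 kN.
Design strength φR_n = 0.85 × 450.9 = 383 kN.

383 kN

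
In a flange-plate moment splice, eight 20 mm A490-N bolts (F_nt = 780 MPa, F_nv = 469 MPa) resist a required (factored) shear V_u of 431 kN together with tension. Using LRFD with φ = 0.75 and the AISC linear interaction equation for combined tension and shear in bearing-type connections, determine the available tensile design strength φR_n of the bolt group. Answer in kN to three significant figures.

1190 kN

A_b = π·20²/4 = 314.2 mm²; f_rv = 431 × 1000 / (8 × 314.2) = 171.5 MPa.
F'_nt = 1.3 F_nt − (F_nt / φF_nv) f_rv = 1.3·780 − (780/(0.75·469))·171.5 = 633.7 MPa, capped at F_nt → F'_nt = 633.7 MPa.
R_n = F'_nt · A_b · n = 633.7 × 314.2 × 8 / 1000 = 1593 kN.
Design strength φR_n = 0.75 × 1593 = 1190 kN.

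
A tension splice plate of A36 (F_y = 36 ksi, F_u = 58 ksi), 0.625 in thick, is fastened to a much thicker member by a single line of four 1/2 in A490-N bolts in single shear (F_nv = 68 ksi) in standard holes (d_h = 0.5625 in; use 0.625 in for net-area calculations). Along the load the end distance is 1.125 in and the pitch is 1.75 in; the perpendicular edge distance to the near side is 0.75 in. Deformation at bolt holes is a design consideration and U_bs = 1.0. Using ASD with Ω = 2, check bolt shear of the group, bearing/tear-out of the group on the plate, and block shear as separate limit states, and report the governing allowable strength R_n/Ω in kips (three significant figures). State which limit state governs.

Bolt shear: A_b = π·0.5²/4 = 0.1963 in²; R_n = 68 × 0.1963 × 4 × 1 = 53.41 kips → 53.41 / 2 = 26.7 kips.
Bearing: edge l_c = 0.8438, r_n = 36.7 kips; interior l_c = 1.188, r_n = 43.5 kips; R_n = 36.7 + 3·43.5 = 167.2 kips → 83.6 kips.
Block shear: A_gv = 3.984, A_nv = 2.617, A_nt = 0.2734 in²; R_n = min(0.6F_uA_nv, 0.6F_yA_gv) + U_bs·F_u·A_nt = 101.9 kips → 51 kips.
Bolt shear governs: 26.7 kips.

26.7 kips (bolt shear governs)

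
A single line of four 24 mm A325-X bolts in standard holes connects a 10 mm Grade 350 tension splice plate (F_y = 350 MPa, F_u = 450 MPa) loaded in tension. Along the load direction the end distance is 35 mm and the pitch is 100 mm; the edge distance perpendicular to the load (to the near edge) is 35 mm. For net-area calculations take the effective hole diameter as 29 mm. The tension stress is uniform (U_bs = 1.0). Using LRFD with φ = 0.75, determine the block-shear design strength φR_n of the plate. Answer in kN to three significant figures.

Shear plane L_v = 35 + 3·100 = 335 mm; A_gv = 335 × 10 = 3350 mm².
A_nv = (335 − 3.5·29) × 10 = 2335 mm².
A_nt = (35 − 0.5·29) × 10 = 205 mm².
0.6 F_u A_nv = 630.5 kN; 0.6 F_y A_gv = 703.5 kN → shear rupture governs the shear term.
R_n = 630.5 + 1.0 × 450 × 205 / 1000 = 722.7 kN.
Design strength φR_n = 0.75 × 722.7 = 542 kN.

542 kN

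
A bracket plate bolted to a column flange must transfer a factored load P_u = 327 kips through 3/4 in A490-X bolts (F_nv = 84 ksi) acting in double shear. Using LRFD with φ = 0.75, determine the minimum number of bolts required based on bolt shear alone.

A_b = π·0.75²/4 = 0.4418 in².
Per-bolt design strength φR_n = 0.75 × 84 × 0.4418 × 2 = 55.67 kips.
n ≥ 327 / 55.67 = 5.874 → use 6 bolts.

6 bolts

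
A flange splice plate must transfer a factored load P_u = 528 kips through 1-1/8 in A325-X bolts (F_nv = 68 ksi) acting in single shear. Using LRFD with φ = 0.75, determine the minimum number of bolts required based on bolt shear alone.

11 bolts

A_b = π·1.125²/4 = 0.994 in².
Per-bolt design strength φR_n = 0.75 × 68 × 0.994 × 1 = 50.69 kips.
n ≥ 528 / 50.69 = 10.42 → use 11 bolts.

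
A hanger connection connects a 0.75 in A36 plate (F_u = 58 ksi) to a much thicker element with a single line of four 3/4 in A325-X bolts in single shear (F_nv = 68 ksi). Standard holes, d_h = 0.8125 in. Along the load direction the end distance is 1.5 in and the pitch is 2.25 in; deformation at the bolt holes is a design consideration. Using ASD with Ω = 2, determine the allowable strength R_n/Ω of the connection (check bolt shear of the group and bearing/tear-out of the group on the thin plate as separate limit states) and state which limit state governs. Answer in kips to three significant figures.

60.1 kips (bolt shear governs)

Bolt shear: A_b = π·0.75²/4 = 0.4418 in²; R_n = 68 × 0.4418 × 4 × 1 = 120.2 kips → 120.2 / 2 = 60.1 kips.
Bearing (1.2 l_c t F_u ≤ 2.4 d t F_u): upper limit = 2.4·0.75·0.75·58 = 78.3 kips.
  Edge l_c = 1.5 − 0.8125/2 = 1.094 → r_n = 57.09 kips; interior l_c = 2.25 − 0.8125 = 1.438 → r_n = 75.04 kips.
  R_n,bearing = 1·57.09 + 3·75.04 = 282.2 kips → 282.2 / 2 = 141 kips.
Bolt shear governs: 60.1 kips.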